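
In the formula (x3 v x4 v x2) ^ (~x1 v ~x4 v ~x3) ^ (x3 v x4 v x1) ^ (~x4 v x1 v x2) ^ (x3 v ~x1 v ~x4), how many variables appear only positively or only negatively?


A pure literal appears in only one polarity across all clauses.
Pure literals: x2 (positive only).
Count = 1.

1


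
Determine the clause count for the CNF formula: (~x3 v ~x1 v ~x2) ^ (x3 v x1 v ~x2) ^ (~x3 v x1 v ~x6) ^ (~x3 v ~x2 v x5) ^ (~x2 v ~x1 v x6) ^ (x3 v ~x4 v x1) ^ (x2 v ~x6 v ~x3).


Each group enclosed in parentheses joined by ^ is one clause.
Counting the conjuncts: 7 clauses.

7


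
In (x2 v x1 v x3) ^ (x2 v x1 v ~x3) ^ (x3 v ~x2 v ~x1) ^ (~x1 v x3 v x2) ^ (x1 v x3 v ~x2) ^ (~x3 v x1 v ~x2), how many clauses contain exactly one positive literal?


A definite clause has exactly one positive literal.
Clause 1: 3 positive -> not definite
Clause 2: 2 positive -> not definite
Clause 3: 1 positive -> definite
Clause 4: 2 positive -> not definite
Clause 5: 2 positive -> not definite
Clause 6: 1 positive -> definite
Definite clause count = 2.

2


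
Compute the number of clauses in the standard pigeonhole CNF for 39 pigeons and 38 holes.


The PHP encoding has two parts:
1) At-least-one-hole clauses: 39 (one per pigeon, each with 38 literals).
2) At-most-one-pigeon-per-hole clauses: 38 holes * C(39,2) = 38 * 741 = 28158.
Total clauses = 39 + 28158 = 28197.

28197


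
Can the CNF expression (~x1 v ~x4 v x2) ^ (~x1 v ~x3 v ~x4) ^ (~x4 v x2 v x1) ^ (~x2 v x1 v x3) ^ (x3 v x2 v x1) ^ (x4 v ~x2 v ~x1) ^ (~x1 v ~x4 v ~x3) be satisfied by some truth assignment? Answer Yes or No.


Check all 16 possible truth assignments.
Number of satisfying assignments found: 6.
The formula is satisfiable.

Yes


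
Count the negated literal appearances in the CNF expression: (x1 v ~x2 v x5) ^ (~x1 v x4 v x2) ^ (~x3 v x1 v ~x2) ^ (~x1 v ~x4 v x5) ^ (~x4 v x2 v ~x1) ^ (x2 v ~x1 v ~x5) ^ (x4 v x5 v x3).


Scan each clause for negated literals.
Clause 1: 1 negative; Clause 2: 1 negative; Clause 3: 2 negative; Clause 4: 2 negative; Clause 5: 2 negative; Clause 6: 2 negative; Clause 7: 0 negative.
Total negative literal occurrences = 10.

10


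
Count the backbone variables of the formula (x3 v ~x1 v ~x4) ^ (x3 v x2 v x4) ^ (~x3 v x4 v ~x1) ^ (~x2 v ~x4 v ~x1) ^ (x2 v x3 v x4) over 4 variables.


Find all satisfying assignments: 9 model(s).
Check which variables have the same value in every model.
No variable is fixed across all models.
Backbone size = 0.

0


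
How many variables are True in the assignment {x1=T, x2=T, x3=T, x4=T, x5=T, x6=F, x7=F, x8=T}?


The weight is the number of variables assigned True.
True variables: x1, x2, x3, x4, x5, x8.
Weight = 6.

6


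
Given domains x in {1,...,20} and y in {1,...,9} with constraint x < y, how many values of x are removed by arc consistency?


For the constraint x < y, x needs a supporting value in y's domain.
x can be at most 8 (one less than y's maximum).
Valid x values from domain: 8 out of 20.
Pruned = 20 - 8 = 12.

12


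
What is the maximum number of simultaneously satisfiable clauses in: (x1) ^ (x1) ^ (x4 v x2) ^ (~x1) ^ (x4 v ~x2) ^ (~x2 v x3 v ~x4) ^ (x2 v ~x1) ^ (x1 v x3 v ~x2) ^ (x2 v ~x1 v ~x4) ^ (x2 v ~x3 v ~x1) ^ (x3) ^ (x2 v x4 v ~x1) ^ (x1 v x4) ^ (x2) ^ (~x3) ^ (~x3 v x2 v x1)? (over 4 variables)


Enumerate all 16 truth assignments.
For each, count how many of the 16 clauses are satisfied.
The formula is not fully satisfiable, so the maximum is below 16.
Maximum simultaneously satisfiable clauses = 14.

14


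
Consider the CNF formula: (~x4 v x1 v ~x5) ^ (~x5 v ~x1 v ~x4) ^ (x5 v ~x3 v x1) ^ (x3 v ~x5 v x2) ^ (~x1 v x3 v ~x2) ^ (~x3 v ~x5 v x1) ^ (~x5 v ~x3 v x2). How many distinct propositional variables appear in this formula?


Identify each distinct variable in the formula.
Variables found: x1, x2, x3, x4, x5.
Total distinct variables = 5.

5


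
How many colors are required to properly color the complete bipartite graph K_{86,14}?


K_{86,14} is bipartite by definition: the two parts are independent sets, with every edge crossing between them.
Color all vertices in one part with color 1 and all vertices in the other part with color 2.
Since the graph has at least one edge, one color does not suffice.
Chromatic number = 2.

2


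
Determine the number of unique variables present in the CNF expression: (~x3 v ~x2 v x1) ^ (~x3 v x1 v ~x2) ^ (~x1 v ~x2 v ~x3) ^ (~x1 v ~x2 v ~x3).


Identify each distinct variable in the formula.
Variables found: x1, x2, x3.
Total distinct variables = 3.

3


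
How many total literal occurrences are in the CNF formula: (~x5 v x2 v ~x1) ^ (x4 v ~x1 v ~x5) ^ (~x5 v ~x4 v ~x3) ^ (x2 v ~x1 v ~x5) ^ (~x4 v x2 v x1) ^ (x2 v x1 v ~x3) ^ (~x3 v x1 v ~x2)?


Clause lengths: 3, 3, 3, 3, 3, 3, 3.
Sum = 3 + 3 + 3 + 3 + 3 + 3 + 3 = 21.

21


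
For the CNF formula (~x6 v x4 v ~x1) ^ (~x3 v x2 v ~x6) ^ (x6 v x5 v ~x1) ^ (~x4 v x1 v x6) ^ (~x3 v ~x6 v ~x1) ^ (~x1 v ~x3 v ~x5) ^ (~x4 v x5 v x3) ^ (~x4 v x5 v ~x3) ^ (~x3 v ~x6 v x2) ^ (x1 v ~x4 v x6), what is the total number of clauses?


Each group enclosed in parentheses joined by ^ is one clause.
Counting the conjuncts: 10 clauses.

10


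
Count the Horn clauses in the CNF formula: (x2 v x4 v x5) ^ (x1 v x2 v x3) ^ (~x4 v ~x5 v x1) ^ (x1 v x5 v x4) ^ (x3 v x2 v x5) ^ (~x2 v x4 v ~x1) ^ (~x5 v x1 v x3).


A Horn clause has at most one positive literal.
Clause 1: 3 positive lit(s) -> not Horn
Clause 2: 3 positive lit(s) -> not Horn
Clause 3: 1 positive lit(s) -> Horn
Clause 4: 3 positive lit(s) -> not Horn
Clause 5: 3 positive lit(s) -> not Horn
Clause 6: 1 positive lit(s) -> Horn
Clause 7: 2 positive lit(s) -> not Horn
Total Horn clauses = 2.

2


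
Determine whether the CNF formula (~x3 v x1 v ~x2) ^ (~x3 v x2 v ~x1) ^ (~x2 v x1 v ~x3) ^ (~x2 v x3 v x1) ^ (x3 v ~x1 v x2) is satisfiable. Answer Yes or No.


Check all 8 possible truth assignments.
Number of satisfying assignments found: 4.
The formula is satisfiable.

Yes


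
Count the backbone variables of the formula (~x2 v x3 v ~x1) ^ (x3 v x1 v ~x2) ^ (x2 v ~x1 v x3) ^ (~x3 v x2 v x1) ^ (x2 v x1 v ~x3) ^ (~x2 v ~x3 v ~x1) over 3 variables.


Find all satisfying assignments: 3 model(s).
Check which variables have the same value in every model.
No variable is fixed across all models.
Backbone size = 0.

0


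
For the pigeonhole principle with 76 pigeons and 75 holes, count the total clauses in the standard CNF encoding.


The PHP encoding has two parts:
1) At-least-one-hole clauses: 76 (one per pigeon, each with 75 literals).
2) At-most-one-pigeon-per-hole clauses: 75 holes * C(76,2) = 75 * 2850 = 213750.
Total clauses = 76 + 213750 = 213826.

213826


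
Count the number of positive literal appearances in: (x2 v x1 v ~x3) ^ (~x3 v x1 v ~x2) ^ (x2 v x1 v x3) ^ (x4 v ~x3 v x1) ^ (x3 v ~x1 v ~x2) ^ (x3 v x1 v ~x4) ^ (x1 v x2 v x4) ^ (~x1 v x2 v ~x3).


Scan each clause for unnegated literals.
Clause 1: 2 positive; Clause 2: 1 positive; Clause 3: 3 positive; Clause 4: 2 positive; Clause 5: 1 positive; Clause 6: 2 positive; Clause 7: 3 positive; Clause 8: 1 positive.
Total positive literal occurrences = 15.

15


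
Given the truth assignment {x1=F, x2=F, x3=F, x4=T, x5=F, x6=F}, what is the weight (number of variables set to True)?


The weight is the number of variables assigned True.
True variables: x4.
Weight = 1.

1


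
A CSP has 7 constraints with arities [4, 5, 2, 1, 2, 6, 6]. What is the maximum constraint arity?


The arities are: 4, 5, 2, 1, 2, 6, 6.
Scan for the maximum value.
Maximum arity = 6.

6


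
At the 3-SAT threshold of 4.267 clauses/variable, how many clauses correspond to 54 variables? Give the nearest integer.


The 3-SAT phase transition occurs at approximately 4.267 clauses per variable.
m = 4.267 * 54 = 230.418.
Rounded to nearest integer: 230.

230


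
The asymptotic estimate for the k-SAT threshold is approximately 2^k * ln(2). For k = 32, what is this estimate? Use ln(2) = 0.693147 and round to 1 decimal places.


Using the asymptotic formula: threshold ~ 2^k * ln(2).
2^32 = 4294967296.
4294967296 * 0.693147 = 2977043696.3.

2977043696.3


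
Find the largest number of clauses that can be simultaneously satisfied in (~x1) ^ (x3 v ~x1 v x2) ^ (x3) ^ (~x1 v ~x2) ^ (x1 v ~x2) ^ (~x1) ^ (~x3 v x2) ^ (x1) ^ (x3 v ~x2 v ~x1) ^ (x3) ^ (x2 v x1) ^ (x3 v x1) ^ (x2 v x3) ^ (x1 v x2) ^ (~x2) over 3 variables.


Enumerate all 8 truth assignments.
For each, count how many of the 15 clauses are satisfied.
The formula is not fully satisfiable, so the maximum is below 15.
Maximum simultaneously satisfiable clauses = 12.

12


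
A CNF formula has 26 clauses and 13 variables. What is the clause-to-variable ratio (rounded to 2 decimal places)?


Clause-to-variable ratio = clauses / variables.
26 / 13 = 2.0.

2.0


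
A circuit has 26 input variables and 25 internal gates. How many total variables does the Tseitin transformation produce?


The Tseitin transformation introduces one auxiliary variable per gate.
Total variables = inputs + gates = 26 + 25 = 51.

51


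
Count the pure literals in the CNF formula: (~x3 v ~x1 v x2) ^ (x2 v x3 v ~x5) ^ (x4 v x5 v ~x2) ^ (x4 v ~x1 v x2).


A pure literal appears in only one polarity across all clauses.
Pure literals: x1 (negative only), x4 (positive only).
Count = 2.

2


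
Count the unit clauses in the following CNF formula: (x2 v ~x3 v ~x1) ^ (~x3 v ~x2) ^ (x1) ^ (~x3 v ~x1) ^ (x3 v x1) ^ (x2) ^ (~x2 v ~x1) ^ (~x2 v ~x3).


A unit clause contains exactly one literal.
Unit clauses found: (x1), (x2).
Count = 2.

2


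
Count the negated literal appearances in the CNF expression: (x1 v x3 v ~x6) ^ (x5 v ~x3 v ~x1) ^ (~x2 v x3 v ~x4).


Scan each clause for negated literals.
Clause 1: 1 negative; Clause 2: 2 negative; Clause 3: 2 negative.
Total negative literal occurrences = 5.

5


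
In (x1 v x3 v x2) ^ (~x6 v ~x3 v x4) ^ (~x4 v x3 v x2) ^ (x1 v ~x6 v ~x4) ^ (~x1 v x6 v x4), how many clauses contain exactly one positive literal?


A definite clause has exactly one positive literal.
Clause 1: 3 positive -> not definite
Clause 2: 1 positive -> definite
Clause 3: 2 positive -> not definite
Clause 4: 1 positive -> definite
Clause 5: 2 positive -> not definite
Definite clause count = 2.

2


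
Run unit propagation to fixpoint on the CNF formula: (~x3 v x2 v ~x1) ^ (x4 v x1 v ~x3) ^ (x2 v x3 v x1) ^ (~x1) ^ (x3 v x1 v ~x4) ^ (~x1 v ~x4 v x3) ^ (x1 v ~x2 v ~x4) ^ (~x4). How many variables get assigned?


Unit propagation repeatedly assigns the literal in any unit clause, then simplifies.
Assignments in order: x1 = F, x4 = F, x3 = F, x2 = T.
No further unit clauses remain.
Total variables assigned = 4.

4


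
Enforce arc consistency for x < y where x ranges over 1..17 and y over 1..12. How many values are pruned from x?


For the constraint x < y, x needs a supporting value in y's domain.
x can be at most 11 (one less than y's maximum).
Valid x values from domain: 11 out of 17.
Pruned = 17 - 11 = 6.

6


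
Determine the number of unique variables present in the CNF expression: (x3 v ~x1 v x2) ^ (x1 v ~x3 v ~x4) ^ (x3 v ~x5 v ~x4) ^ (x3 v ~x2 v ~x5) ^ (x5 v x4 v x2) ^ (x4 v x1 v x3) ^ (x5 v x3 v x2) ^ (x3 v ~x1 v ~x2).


Identify each distinct variable in the formula.
Variables found: x1, x2, x3, x4, x5.
Total distinct variables = 5.

5


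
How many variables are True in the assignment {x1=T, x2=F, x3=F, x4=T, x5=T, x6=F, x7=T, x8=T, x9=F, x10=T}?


The weight is the number of variables assigned True.
True variables: x1, x4, x5, x7, x8, x10.
Weight = 6.

6


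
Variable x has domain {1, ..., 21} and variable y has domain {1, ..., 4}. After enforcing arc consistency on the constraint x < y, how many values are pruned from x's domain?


For the constraint x < y, x needs a supporting value in y's domain.
x can be at most 3 (one less than y's maximum).
Valid x values from domain: 3 out of 21.
Pruned = 21 - 3 = 18.

18


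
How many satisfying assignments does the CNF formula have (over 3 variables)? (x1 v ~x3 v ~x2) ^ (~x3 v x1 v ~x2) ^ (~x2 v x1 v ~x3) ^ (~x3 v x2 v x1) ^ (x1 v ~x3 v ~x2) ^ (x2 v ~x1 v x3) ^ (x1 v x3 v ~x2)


Enumerate all 8 truth assignments over 3 variables.
Test each against every clause.
Satisfying assignments found: 4.

4


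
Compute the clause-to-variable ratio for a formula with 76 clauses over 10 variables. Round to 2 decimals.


Clause-to-variable ratio = clauses / variables.
76 / 10 = 7.6.

7.6


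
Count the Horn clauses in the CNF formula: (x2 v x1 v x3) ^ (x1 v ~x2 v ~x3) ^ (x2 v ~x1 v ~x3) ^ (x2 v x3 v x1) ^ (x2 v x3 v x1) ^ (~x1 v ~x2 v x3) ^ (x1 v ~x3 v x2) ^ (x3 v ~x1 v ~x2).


A Horn clause has at most one positive literal.
Clause 1: 3 positive lit(s) -> not Horn
Clause 2: 1 positive lit(s) -> Horn
Clause 3: 1 positive lit(s) -> Horn
Clause 4: 3 positive lit(s) -> not Horn
Clause 5: 3 positive lit(s) -> not Horn
Clause 6: 1 positive lit(s) -> Horn
Clause 7: 2 positive lit(s) -> not Horn
Clause 8: 1 positive lit(s) -> Horn
Total Horn clauses = 4.

4


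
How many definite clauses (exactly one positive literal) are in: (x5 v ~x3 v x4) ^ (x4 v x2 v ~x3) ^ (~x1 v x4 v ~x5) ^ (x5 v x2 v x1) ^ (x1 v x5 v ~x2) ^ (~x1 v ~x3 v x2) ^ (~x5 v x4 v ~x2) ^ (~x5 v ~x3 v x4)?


A definite clause has exactly one positive literal.
Clause 1: 2 positive -> not definite
Clause 2: 2 positive -> not definite
Clause 3: 1 positive -> definite
Clause 4: 3 positive -> not definite
Clause 5: 2 positive -> not definite
Clause 6: 1 positive -> definite
Clause 7: 1 positive -> definite
Clause 8: 1 positive -> definite
Definite clause count = 4.

4


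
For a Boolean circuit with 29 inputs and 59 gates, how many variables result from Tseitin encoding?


The Tseitin transformation introduces one auxiliary variable per gate.
Total variables = inputs + gates = 29 + 59 = 88.

88


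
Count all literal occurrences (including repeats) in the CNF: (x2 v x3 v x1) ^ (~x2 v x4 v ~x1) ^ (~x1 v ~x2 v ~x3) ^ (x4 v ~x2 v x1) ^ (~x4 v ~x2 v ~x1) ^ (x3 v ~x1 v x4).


Clause lengths: 3, 3, 3, 3, 3, 3.
Sum = 3 + 3 + 3 + 3 + 3 + 3 = 18.

18


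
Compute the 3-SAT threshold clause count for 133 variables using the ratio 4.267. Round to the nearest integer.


The 3-SAT phase transition occurs at approximately 4.267 clauses per variable.
m = 4.267 * 133 = 567.511.
Rounded to nearest integer: 568.

568


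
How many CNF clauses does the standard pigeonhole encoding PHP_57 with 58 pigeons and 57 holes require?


The PHP encoding has two parts:
1) At-least-one-hole clauses: 58 (one per pigeon, each with 57 literals).
2) At-most-one-pigeon-per-hole clauses: 57 holes * C(58,2) = 57 * 1653 = 94221.
Total clauses = 58 + 94221 = 94279.

94279


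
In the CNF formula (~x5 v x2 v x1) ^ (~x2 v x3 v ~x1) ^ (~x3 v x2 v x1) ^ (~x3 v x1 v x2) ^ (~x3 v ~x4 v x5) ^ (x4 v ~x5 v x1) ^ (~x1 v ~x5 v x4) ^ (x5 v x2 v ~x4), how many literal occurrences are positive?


Scan each clause for unnegated literals.
Clause 1: 2 positive; Clause 2: 1 positive; Clause 3: 2 positive; Clause 4: 2 positive; Clause 5: 1 positive; Clause 6: 2 positive; Clause 7: 1 positive; Clause 8: 2 positive.
Total positive literal occurrences = 13.

13


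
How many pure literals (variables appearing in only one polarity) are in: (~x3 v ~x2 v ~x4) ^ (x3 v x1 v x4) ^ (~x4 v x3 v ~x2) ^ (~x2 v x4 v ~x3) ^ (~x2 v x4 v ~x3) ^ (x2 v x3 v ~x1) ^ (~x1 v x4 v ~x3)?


A pure literal appears in only one polarity across all clauses.
No pure literals found.
Count = 0.

0


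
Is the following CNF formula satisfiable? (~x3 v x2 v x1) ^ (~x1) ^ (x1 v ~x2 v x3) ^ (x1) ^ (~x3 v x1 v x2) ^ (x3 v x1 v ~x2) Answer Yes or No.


Check all 8 possible truth assignments.
Number of satisfying assignments found: 0.
The formula is unsatisfiable.

No


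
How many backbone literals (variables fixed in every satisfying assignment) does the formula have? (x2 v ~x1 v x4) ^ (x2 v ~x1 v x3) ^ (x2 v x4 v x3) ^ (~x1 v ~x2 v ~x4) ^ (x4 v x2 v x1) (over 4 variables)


Find all satisfying assignments: 9 model(s).
Check which variables have the same value in every model.
No variable is fixed across all models.
Backbone size = 0.

0


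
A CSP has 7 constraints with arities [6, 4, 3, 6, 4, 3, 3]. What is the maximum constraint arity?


The arities are: 6, 4, 3, 6, 4, 3, 3.
Scan for the maximum value.
Maximum arity = 6.

6


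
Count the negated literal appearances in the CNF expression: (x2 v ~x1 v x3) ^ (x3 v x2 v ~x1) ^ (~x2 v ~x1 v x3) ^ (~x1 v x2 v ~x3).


Scan each clause for negated literals.
Clause 1: 1 negative; Clause 2: 1 negative; Clause 3: 2 negative; Clause 4: 2 negative.
Total negative literal occurrences = 6.

6


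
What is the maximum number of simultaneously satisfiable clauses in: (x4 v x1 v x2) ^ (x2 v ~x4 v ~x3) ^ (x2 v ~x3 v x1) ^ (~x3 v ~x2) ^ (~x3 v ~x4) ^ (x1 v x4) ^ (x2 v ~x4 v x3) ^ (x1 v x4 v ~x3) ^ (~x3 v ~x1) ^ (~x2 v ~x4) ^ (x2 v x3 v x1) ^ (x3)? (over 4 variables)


Enumerate all 16 truth assignments.
For each, count how many of the 12 clauses are satisfied.
The formula is not fully satisfiable, so the maximum is below 12.
Maximum simultaneously satisfiable clauses = 11.

11


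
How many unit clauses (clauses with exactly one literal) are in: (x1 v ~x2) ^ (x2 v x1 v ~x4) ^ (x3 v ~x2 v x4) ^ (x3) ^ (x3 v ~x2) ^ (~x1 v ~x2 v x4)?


A unit clause contains exactly one literal.
Unit clauses found: (x3).
Count = 1.

1


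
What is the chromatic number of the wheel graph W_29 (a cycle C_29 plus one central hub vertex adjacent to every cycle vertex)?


W_29 consists of the cycle C_29 together with a hub vertex adjacent to every cycle vertex.
The cycle C_29 needs 3 colors (odd cycle -> 3).
The hub is adjacent to every cycle vertex, so it must receive a new color distinct from all of them.
Chromatic number = 3 + 1 = 4.

4


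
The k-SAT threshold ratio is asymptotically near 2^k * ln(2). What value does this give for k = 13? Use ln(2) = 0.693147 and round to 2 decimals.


Using the asymptotic formula: threshold ~ 2^k * ln(2).
2^13 = 8192.
8192 * 0.693147 = 5678.26.

5678.26


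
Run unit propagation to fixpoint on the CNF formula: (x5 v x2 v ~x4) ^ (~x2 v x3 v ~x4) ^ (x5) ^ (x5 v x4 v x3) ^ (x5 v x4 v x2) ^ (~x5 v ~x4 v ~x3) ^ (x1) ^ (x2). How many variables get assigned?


Unit propagation repeatedly assigns the literal in any unit clause, then simplifies.
Assignments in order: x5 = T, x1 = T, x2 = T.
No further unit clauses remain.
Total variables assigned = 3.

3


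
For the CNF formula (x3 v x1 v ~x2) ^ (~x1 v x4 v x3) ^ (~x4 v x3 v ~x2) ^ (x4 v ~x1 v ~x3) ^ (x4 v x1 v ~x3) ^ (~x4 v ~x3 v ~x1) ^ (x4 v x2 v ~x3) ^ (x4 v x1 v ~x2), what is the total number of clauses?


Each group enclosed in parentheses joined by ^ is one clause.
Counting the conjuncts: 8 clauses.

8


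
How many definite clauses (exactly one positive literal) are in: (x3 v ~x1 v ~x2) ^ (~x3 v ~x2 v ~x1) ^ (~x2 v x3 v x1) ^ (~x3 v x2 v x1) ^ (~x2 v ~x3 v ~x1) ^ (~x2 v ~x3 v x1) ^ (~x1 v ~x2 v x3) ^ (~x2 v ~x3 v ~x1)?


A definite clause has exactly one positive literal.
Clause 1: 1 positive -> definite
Clause 2: 0 positive -> not definite
Clause 3: 2 positive -> not definite
Clause 4: 2 positive -> not definite
Clause 5: 0 positive -> not definite
Clause 6: 1 positive -> definite
Clause 7: 1 positive -> definite
Clause 8: 0 positive -> not definite
Definite clause count = 3.

3


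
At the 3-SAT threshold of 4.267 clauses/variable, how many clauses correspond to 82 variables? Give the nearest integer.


The 3-SAT phase transition occurs at approximately 4.267 clauses per variable.
m = 4.267 * 82 = 349.894.
Rounded to nearest integer: 350.

350


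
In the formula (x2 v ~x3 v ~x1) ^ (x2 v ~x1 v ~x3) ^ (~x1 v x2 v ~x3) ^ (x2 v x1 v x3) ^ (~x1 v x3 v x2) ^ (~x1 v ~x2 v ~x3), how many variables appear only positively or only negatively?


A pure literal appears in only one polarity across all clauses.
No pure literals found.
Count = 0.

0


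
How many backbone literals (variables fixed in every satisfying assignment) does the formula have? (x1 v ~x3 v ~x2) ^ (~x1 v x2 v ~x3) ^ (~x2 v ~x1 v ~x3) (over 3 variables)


Find all satisfying assignments: 5 model(s).
Check which variables have the same value in every model.
No variable is fixed across all models.
Backbone size = 0.

0


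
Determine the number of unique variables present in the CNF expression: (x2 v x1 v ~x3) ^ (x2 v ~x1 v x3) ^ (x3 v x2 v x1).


Identify each distinct variable in the formula.
Variables found: x1, x2, x3.
Total distinct variables = 3.

3


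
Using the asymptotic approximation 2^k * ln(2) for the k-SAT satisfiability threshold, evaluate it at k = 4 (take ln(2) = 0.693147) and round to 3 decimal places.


Using the asymptotic formula: threshold ~ 2^k * ln(2).
2^4 = 16.
16 * 0.693147 = 11.09.

11.09


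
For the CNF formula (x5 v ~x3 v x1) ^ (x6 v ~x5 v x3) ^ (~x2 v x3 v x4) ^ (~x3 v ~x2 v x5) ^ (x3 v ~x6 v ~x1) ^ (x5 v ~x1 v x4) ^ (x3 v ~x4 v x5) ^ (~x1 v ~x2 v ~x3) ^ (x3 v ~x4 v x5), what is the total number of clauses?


Each group enclosed in parentheses joined by ^ is one clause.
Counting the conjuncts: 9 clauses.

9


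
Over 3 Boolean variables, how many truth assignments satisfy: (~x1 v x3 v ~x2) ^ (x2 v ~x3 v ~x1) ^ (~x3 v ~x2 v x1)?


Enumerate all 8 truth assignments over 3 variables.
Test each against every clause.
Satisfying assignments found: 5.

5


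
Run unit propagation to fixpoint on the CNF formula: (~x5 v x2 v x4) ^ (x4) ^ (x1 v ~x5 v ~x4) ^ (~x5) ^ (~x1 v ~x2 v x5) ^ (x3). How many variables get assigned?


Unit propagation repeatedly assigns the literal in any unit clause, then simplifies.
Assignments in order: x4 = T, x5 = F, x3 = T.
No further unit clauses remain.
Total variables assigned = 3.

3


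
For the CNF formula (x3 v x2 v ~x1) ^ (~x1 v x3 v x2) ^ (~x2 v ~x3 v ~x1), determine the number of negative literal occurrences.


Scan each clause for negated literals.
Clause 1: 1 negative; Clause 2: 1 negative; Clause 3: 3 negative.
Total negative literal occurrences = 5.

5


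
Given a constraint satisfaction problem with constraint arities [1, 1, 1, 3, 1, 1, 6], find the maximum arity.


The arities are: 1, 1, 1, 3, 1, 1, 6.
Scan for the maximum value.
Maximum arity = 6.

6


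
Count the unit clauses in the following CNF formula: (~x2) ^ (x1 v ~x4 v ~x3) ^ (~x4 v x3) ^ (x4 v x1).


A unit clause contains exactly one literal.
Unit clauses found: (~x2).
Count = 1.

1


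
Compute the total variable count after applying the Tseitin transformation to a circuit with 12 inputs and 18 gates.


The Tseitin transformation introduces one auxiliary variable per gate.
Total variables = inputs + gates = 12 + 18 = 30.

30


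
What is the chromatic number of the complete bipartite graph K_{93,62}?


K_{93,62} is bipartite by definition: the two parts are independent sets, with every edge crossing between them.
Color all vertices in one part with color 1 and all vertices in the other part with color 2.
Since the graph has at least one edge, one color does not suffice.
Chromatic number = 2.

2


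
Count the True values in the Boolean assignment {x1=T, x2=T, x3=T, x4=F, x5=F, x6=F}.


The weight is the number of variables assigned True.
True variables: x1, x2, x3.
Weight = 3.

3


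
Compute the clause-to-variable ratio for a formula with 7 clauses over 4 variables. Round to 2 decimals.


Clause-to-variable ratio = clauses / variables.
7 / 4 = 1.75.

1.75


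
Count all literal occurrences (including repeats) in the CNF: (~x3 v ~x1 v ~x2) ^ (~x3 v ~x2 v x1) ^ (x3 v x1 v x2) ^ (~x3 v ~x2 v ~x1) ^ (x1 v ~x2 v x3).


Clause lengths: 3, 3, 3, 3, 3.
Sum = 3 + 3 + 3 + 3 + 3 = 15.

15


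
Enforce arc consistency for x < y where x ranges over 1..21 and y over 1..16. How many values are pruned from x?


For the constraint x < y, x needs a supporting value in y's domain.
x can be at most 15 (one less than y's maximum).
Valid x values from domain: 15 out of 21.
Pruned = 21 - 15 = 6.

6


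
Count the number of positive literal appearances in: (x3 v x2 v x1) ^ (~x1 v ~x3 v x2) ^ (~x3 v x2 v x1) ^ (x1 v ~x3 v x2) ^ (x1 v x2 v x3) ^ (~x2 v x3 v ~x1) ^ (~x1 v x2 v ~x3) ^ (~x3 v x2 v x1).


Scan each clause for unnegated literals.
Clause 1: 3 positive; Clause 2: 1 positive; Clause 3: 2 positive; Clause 4: 2 positive; Clause 5: 3 positive; Clause 6: 1 positive; Clause 7: 1 positive; Clause 8: 2 positive.
Total positive literal occurrences = 15.

15


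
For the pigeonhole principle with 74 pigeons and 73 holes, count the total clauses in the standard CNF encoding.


The PHP encoding has two parts:
1) At-least-one-hole clauses: 74 (one per pigeon, each with 73 literals).
2) At-most-one-pigeon-per-hole clauses: 73 holes * C(74,2) = 73 * 2701 = 197173.
Total clauses = 74 + 197173 = 197247.

197247


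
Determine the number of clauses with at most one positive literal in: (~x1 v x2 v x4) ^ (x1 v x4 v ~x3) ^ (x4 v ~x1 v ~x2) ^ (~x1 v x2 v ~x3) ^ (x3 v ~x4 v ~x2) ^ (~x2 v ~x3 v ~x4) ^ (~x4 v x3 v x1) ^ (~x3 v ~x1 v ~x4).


A Horn clause has at most one positive literal.
Clause 1: 2 positive lit(s) -> not Horn
Clause 2: 2 positive lit(s) -> not Horn
Clause 3: 1 positive lit(s) -> Horn
Clause 4: 1 positive lit(s) -> Horn
Clause 5: 1 positive lit(s) -> Horn
Clause 6: 0 positive lit(s) -> Horn
Clause 7: 2 positive lit(s) -> not Horn
Clause 8: 0 positive lit(s) -> Horn
Total Horn clauses = 5.

5


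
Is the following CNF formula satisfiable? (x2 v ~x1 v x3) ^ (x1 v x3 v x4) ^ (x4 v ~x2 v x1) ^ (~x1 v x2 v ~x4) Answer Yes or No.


Check all 16 possible truth assignments.
Number of satisfying assignments found: 10.
The formula is satisfiable.

Yes


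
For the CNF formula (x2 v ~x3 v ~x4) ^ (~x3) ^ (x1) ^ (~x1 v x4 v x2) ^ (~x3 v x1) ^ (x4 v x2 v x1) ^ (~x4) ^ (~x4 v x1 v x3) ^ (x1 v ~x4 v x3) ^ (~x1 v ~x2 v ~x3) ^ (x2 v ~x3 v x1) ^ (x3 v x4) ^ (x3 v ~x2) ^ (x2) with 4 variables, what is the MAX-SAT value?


Enumerate all 16 truth assignments.
For each, count how many of the 14 clauses are satisfied.
The formula is not fully satisfiable, so the maximum is below 14.
Maximum simultaneously satisfiable clauses = 12.

12


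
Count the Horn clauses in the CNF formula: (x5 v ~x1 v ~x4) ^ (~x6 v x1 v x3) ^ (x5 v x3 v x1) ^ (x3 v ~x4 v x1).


A Horn clause has at most one positive literal.
Clause 1: 1 positive lit(s) -> Horn
Clause 2: 2 positive lit(s) -> not Horn
Clause 3: 3 positive lit(s) -> not Horn
Clause 4: 2 positive lit(s) -> not Horn
Total Horn clauses = 1.

1


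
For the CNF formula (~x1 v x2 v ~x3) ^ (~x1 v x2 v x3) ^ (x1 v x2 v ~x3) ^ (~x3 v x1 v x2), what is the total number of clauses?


Each group enclosed in parentheses joined by ^ is one clause.
Counting the conjuncts: 4 clauses.

4


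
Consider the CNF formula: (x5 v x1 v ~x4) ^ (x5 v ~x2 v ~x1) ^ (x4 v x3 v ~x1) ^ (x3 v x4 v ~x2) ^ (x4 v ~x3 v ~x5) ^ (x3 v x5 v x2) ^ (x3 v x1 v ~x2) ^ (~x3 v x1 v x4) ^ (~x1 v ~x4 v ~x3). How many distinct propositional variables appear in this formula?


Identify each distinct variable in the formula.
Variables found: x1, x2, x3, x4, x5.
Total distinct variables = 5.

5


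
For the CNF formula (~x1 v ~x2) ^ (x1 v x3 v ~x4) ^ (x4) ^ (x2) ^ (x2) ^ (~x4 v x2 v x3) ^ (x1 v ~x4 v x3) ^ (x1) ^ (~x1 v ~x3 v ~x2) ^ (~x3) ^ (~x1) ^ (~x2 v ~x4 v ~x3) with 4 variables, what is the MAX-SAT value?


Enumerate all 16 truth assignments.
For each, count how many of the 12 clauses are satisfied.
The formula is not fully satisfiable, so the maximum is below 12.
Maximum simultaneously satisfiable clauses = 10.

10


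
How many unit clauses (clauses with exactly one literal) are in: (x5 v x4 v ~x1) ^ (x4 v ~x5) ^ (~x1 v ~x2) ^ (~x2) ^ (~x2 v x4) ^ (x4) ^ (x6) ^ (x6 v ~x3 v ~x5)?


A unit clause contains exactly one literal.
Unit clauses found: (~x2), (x4), (x6).
Count = 3.

3


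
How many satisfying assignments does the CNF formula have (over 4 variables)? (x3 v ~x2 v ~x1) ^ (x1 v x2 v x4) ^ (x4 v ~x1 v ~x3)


Enumerate all 16 truth assignments over 4 variables.
Test each against every clause.
Satisfying assignments found: 10.

10


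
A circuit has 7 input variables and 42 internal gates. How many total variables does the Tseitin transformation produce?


The Tseitin transformation introduces one auxiliary variable per gate.
Total variables = inputs + gates = 7 + 42 = 49.

49


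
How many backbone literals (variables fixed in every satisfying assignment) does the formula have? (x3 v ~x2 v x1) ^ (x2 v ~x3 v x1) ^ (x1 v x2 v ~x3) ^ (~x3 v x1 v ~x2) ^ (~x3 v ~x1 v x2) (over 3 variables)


Find all satisfying assignments: 4 model(s).
Check which variables have the same value in every model.
No variable is fixed across all models.
Backbone size = 0.

0


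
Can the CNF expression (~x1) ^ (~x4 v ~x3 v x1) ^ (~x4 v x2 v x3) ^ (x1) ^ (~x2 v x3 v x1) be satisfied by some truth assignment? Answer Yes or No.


Check all 16 possible truth assignments.
Number of satisfying assignments found: 0.
The formula is unsatisfiable.

No


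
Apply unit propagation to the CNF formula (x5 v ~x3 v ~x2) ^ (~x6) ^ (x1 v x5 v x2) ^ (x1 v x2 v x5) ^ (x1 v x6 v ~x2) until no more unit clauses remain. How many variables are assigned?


Unit propagation repeatedly assigns the literal in any unit clause, then simplifies.
Assignments in order: x6 = F.
No further unit clauses remain.
Total variables assigned = 1.

1


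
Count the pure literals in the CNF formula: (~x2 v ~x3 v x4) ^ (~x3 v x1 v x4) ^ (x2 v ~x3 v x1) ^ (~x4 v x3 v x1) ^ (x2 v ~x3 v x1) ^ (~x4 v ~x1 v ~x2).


A pure literal appears in only one polarity across all clauses.
No pure literals found.
Count = 0.

0


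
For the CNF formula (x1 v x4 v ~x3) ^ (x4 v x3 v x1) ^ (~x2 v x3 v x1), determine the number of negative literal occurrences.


Scan each clause for negated literals.
Clause 1: 1 negative; Clause 2: 0 negative; Clause 3: 1 negative.
Total negative literal occurrences = 2.

2


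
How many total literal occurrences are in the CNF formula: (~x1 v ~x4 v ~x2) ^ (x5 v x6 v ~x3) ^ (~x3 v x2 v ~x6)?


Clause lengths: 3, 3, 3.
Sum = 3 + 3 + 3 = 9.

9


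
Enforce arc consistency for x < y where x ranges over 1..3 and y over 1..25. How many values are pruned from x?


For the constraint x < y, x needs a supporting value in y's domain.
x can be at most 24 (one less than y's maximum).
Valid x values from domain: 3 out of 3.
Pruned = 3 - 3 = 0.

0


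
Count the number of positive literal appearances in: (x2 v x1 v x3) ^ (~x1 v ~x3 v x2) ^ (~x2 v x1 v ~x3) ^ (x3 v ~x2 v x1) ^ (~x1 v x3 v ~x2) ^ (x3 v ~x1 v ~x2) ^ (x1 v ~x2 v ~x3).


Scan each clause for unnegated literals.
Clause 1: 3 positive; Clause 2: 1 positive; Clause 3: 1 positive; Clause 4: 2 positive; Clause 5: 1 positive; Clause 6: 1 positive; Clause 7: 1 positive.
Total positive literal occurrences = 10.

10


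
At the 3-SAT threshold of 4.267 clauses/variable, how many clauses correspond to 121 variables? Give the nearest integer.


The 3-SAT phase transition occurs at approximately 4.267 clauses per variable.
m = 4.267 * 121 = 516.307.
Rounded to nearest integer: 516.

516


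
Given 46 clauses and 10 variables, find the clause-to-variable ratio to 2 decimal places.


Clause-to-variable ratio = clauses / variables.
46 / 10 = 4.6.

4.6


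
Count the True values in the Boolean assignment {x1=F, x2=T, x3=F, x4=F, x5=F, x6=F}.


The weight is the number of variables assigned True.
True variables: x2.
Weight = 1.

1


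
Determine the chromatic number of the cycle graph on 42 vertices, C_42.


A cycle on an even number of vertices is bipartite: alternate two colors around the cycle.
Since 42 is even, two colors suffice, and at least two are needed because the graph has edges.
Chromatic number = 2.

2


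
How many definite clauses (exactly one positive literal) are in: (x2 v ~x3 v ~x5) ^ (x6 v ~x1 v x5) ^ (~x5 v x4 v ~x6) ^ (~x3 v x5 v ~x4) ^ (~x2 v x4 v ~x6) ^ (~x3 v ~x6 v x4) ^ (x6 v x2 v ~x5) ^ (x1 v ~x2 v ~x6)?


A definite clause has exactly one positive literal.
Clause 1: 1 positive -> definite
Clause 2: 2 positive -> not definite
Clause 3: 1 positive -> definite
Clause 4: 1 positive -> definite
Clause 5: 1 positive -> definite
Clause 6: 1 positive -> definite
Clause 7: 2 positive -> not definite
Clause 8: 1 positive -> definite
Definite clause count = 6.

6


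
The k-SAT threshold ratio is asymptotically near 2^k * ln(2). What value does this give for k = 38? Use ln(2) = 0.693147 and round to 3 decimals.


Using the asymptotic formula: threshold ~ 2^k * ln(2).
2^38 = 274877906944.
274877906944 * 0.693147 = 190530796564.513.

190530796564.513


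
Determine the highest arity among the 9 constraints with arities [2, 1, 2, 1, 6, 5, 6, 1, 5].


The arities are: 2, 1, 2, 1, 6, 5, 6, 1, 5.
Scan for the maximum value.
Maximum arity = 6.

6


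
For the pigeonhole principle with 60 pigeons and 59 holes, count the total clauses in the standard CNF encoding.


The PHP encoding has two parts:
1) At-least-one-hole clauses: 60 (one per pigeon, each with 59 literals).
2) At-most-one-pigeon-per-hole clauses: 59 holes * C(60,2) = 59 * 1770 = 104430.
Total clauses = 60 + 104430 = 104490.

104490


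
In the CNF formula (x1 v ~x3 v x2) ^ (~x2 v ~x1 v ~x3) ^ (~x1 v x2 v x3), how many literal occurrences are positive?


Scan each clause for unnegated literals.
Clause 1: 2 positive; Clause 2: 0 positive; Clause 3: 2 positive.
Total positive literal occurrences = 4.

4


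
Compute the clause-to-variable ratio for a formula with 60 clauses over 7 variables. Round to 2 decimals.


Clause-to-variable ratio = clauses / variables.
60 / 7 = 8.57.

8.57


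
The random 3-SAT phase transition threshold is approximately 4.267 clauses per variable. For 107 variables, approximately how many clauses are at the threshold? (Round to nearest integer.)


The 3-SAT phase transition occurs at approximately 4.267 clauses per variable.
m = 4.267 * 107 = 456.569.
Rounded to nearest integer: 457.

457


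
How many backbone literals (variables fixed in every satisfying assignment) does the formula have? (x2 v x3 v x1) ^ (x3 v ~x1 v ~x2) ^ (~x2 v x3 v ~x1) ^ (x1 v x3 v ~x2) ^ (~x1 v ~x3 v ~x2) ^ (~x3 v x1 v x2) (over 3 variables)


Find all satisfying assignments: 3 model(s).
Check which variables have the same value in every model.
No variable is fixed across all models.
Backbone size = 0.

0


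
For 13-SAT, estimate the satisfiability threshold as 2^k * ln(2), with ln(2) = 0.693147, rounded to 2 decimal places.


Using the asymptotic formula: threshold ~ 2^k * ln(2).
2^13 = 8192.
8192 * 0.693147 = 5678.26.

5678.26


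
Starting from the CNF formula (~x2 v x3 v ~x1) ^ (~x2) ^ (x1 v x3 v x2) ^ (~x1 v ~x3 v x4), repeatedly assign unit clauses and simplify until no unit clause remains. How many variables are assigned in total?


Unit propagation repeatedly assigns the literal in any unit clause, then simplifies.
Assignments in order: x2 = F.
No further unit clauses remain.
Total variables assigned = 1.

1


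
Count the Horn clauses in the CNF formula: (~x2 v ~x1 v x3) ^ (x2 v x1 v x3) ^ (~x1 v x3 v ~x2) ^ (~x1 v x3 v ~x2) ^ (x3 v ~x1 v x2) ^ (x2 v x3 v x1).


A Horn clause has at most one positive literal.
Clause 1: 1 positive lit(s) -> Horn
Clause 2: 3 positive lit(s) -> not Horn
Clause 3: 1 positive lit(s) -> Horn
Clause 4: 1 positive lit(s) -> Horn
Clause 5: 2 positive lit(s) -> not Horn
Clause 6: 3 positive lit(s) -> not Horn
Total Horn clauses = 3.

3


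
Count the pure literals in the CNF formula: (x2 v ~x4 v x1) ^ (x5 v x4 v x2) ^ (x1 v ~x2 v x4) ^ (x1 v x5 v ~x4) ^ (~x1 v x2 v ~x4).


A pure literal appears in only one polarity across all clauses.
Pure literals: x5 (positive only).
Count = 1.

1


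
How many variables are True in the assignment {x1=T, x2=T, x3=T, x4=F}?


The weight is the number of variables assigned True.
True variables: x1, x2, x3.
Weight = 3.

3


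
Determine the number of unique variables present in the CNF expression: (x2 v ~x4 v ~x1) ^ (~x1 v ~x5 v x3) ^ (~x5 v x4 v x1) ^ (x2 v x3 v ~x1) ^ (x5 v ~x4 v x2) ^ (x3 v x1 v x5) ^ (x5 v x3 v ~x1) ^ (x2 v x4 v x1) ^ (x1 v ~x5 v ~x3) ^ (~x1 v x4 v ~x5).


Identify each distinct variable in the formula.
Variables found: x1, x2, x3, x4, x5.
Total distinct variables = 5.

5


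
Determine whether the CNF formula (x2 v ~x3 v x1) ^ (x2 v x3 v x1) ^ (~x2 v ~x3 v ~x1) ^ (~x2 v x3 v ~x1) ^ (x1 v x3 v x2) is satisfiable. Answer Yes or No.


Check all 8 possible truth assignments.
Number of satisfying assignments found: 4.
The formula is satisfiable.

Yes


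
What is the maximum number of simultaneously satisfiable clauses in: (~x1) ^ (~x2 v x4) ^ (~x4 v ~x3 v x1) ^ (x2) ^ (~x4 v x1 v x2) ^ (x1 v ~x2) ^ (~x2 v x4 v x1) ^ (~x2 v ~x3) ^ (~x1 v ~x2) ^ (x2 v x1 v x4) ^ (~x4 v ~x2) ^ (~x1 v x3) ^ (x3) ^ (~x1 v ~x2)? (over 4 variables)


Enumerate all 16 truth assignments.
For each, count how many of the 14 clauses are satisfied.
The formula is not fully satisfiable, so the maximum is below 14.
Maximum simultaneously satisfiable clauses = 12.

12


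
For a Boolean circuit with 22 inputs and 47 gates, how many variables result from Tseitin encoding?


The Tseitin transformation introduces one auxiliary variable per gate.
Total variables = inputs + gates = 22 + 47 = 69.

69


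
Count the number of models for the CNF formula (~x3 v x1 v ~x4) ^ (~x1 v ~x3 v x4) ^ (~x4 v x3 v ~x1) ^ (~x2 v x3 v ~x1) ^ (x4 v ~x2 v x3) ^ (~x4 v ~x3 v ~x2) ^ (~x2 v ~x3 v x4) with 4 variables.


Enumerate all 16 truth assignments over 4 variables.
Test each against every clause.
Satisfying assignments found: 6.

6


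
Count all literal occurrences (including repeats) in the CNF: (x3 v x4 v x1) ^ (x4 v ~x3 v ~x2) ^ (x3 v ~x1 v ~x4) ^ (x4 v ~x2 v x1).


Clause lengths: 3, 3, 3, 3.
Sum = 3 + 3 + 3 + 3 = 12.

12


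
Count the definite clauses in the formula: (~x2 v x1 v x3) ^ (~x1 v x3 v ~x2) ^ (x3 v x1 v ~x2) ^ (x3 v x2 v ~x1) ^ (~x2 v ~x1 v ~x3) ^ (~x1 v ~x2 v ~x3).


A definite clause has exactly one positive literal.
Clause 1: 2 positive -> not definite
Clause 2: 1 positive -> definite
Clause 3: 2 positive -> not definite
Clause 4: 2 positive -> not definite
Clause 5: 0 positive -> not definite
Clause 6: 0 positive -> not definite
Definite clause count = 1.

1


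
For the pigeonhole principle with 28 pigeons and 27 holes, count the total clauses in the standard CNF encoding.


The PHP encoding has two parts:
1) At-least-one-hole clauses: 28 (one per pigeon, each with 27 literals).
2) At-most-one-pigeon-per-hole clauses: 27 holes * C(28,2) = 27 * 378 = 10206.
Total clauses = 28 + 10206 = 10234.

10234


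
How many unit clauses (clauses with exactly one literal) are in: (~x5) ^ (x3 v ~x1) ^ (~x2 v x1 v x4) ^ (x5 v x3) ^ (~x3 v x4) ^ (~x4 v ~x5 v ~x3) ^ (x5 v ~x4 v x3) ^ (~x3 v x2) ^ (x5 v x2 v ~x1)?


A unit clause contains exactly one literal.
Unit clauses found: (~x5).
Count = 1.

1


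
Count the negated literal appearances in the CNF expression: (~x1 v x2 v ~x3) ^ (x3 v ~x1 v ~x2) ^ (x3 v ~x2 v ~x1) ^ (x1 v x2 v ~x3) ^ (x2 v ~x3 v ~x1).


Scan each clause for negated literals.
Clause 1: 2 negative; Clause 2: 2 negative; Clause 3: 2 negative; Clause 4: 1 negative; Clause 5: 2 negative.
Total negative literal occurrences = 9.

9


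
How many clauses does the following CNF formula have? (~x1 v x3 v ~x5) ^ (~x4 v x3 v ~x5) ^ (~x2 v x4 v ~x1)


Each group enclosed in parentheses joined by ^ is one clause.
Counting the conjuncts: 3 clauses.

3


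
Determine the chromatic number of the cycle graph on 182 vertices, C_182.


A cycle on an even number of vertices is bipartite: alternate two colors around the cycle.
Since 182 is even, two colors suffice, and at least two are needed because the graph has edges.
Chromatic number = 2.

2
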